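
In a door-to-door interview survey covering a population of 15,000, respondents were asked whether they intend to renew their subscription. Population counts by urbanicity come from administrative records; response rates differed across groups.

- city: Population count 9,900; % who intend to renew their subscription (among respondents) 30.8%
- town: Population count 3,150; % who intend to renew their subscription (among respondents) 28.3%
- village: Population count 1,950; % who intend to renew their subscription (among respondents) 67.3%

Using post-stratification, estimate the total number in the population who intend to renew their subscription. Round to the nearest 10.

Each cell contributes its population count × the respondent rate:
  city: 9,900 × 30.8% = 3049.2
  town: 3,150 × 28.3% = 891.45
  village: 1,950 × 67.3% = 1312.35
Estimated total = 5253 → 5,250.

5,250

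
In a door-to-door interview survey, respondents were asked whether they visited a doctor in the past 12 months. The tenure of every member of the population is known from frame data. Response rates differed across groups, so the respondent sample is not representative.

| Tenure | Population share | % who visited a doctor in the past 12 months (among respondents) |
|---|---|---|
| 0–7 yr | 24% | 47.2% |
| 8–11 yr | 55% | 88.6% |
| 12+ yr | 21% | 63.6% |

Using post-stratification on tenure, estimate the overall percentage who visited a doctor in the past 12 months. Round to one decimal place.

Weight each group's respondent value by its population share:
  0–7 yr: 0.24 × 47.2 = 11.328
  8–11 yr: 0.55 × 88.6 = 48.73
  12+ yr: 0.21 × 63.6 = 13.356
Post-stratified estimate = 73.414 → 73.4%.

73.4%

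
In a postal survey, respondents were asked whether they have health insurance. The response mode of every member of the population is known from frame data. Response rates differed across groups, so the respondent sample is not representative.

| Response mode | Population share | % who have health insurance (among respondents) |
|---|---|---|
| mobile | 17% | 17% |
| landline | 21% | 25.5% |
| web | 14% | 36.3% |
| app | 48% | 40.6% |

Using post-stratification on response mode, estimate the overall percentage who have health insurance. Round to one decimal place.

Post-stratification weights by population share, not respondent share:
  mobile: 0.17 × 17 = 2.89
  landline: 0.21 × 25.5 = 5.355
  web: 0.14 × 36.3 = 5.082
  app: 0.48 × 40.6 = 19.488
Post-stratified estimate = 32.815 → 32.8%.

32.8%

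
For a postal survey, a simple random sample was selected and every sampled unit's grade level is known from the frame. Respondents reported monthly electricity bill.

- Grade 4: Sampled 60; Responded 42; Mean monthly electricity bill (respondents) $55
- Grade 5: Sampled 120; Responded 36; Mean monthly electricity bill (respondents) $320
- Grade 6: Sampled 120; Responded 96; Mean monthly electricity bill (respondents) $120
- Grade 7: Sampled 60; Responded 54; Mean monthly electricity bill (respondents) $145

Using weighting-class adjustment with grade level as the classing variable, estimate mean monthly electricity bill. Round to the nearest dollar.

Response rates by class: Grade 4 42/60 = 70%, Grade 5 36/120 = 30%, Grade 6 96/120 = 80%, Grade 7 54/60 = 90%.
With weight = n_sampled/n_responded per class, the weighted class total is n_sampled:
  Grade 4: 60 × 55 = 3300
  Grade 5: 120 × 320 = 38,400
  Grade 6: 120 × 120 = 14,400
  Grade 7: 60 × 145 = 8700
Adjusted estimate = 64,800 / 360 = 180 → $180.

$180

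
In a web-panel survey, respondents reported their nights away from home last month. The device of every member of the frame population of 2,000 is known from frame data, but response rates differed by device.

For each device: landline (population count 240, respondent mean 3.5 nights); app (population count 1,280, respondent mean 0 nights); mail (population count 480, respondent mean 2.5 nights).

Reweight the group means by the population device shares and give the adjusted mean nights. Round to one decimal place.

Reweight to the known device distribution:
  landline: (240/2,000) × 3.5 = 0.42
  app: (1,280/2,000) × 0 = 0
  mail: (480/2,000) × 2.5 = 0.6
Post-stratified estimate = 1.02 → 1.0.

1.0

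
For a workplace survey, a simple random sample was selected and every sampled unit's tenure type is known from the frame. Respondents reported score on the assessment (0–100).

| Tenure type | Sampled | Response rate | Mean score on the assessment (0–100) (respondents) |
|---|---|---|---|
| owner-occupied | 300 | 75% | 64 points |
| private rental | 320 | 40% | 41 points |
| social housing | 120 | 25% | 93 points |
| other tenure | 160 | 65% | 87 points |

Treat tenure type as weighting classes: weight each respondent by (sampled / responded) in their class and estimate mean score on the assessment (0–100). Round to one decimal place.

63.8

Each respondent's weight = sampled/responded in their class; summing within a class gives n_sampled, so:
  owner-occupied: 300 × 64 = 19,200
  private rental: 320 × 41 = 13,120
  social housing: 120 × 93 = 11,160
  other tenure: 160 × 87 = 13,920
Adjusted estimate = 57,400 / 900 = 63.7778 → 63.8.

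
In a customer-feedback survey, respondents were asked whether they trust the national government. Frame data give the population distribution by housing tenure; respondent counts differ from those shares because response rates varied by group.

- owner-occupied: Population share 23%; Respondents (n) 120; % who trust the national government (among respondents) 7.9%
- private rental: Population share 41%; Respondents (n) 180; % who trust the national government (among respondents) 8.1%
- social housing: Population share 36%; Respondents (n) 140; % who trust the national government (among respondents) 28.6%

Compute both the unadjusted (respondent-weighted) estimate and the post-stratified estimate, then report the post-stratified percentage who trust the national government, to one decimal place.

15.4%

Naive respondent-only estimate (weights = respondent counts):
  (120/440)×7.9 + (180/440)×8.1 + (140/440)×28.6 = 14.5682%
Post-stratifying to population shares instead:
  0.23×7.9 + 0.41×8.1 + 0.36×28.6 = 15.434%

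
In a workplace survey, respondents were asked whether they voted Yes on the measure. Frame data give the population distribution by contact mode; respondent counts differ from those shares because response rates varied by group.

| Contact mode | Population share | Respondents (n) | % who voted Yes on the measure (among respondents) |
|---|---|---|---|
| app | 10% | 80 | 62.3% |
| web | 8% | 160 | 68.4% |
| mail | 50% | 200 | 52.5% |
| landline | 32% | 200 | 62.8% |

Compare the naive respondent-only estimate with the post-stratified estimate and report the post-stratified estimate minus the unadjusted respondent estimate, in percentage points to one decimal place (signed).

-2.9 percentage points

Naive respondent-only estimate (weights = respondent counts):
  (80/640)×62.3 + (160/640)×68.4 + (200/640)×52.5 + (200/640)×62.8 = 60.9188%
Post-stratified estimate weights by population shares:
  0.1×62.3 + 0.08×68.4 + 0.5×52.5 + 0.32×62.8 = 58.048%
Difference = 58.048 − 60.9188 = -2.8708 pp.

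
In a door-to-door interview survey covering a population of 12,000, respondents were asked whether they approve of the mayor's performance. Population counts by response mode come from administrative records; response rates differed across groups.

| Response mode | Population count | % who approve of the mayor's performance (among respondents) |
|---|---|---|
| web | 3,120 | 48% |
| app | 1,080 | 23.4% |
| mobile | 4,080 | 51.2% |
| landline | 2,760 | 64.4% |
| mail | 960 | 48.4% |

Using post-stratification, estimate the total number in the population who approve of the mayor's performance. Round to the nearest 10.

Apply each group's respondent rate to its population count:
  web: 3,120 × 48% = 1497.6
  app: 1,080 × 23.4% = 252.72
  mobile: 4,080 × 51.2% = 2088.96
  landline: 2,760 × 64.4% = 1777.44
  mail: 960 × 48.4% = 464.64
Estimated total = 6081.36 → 6,080.

6,080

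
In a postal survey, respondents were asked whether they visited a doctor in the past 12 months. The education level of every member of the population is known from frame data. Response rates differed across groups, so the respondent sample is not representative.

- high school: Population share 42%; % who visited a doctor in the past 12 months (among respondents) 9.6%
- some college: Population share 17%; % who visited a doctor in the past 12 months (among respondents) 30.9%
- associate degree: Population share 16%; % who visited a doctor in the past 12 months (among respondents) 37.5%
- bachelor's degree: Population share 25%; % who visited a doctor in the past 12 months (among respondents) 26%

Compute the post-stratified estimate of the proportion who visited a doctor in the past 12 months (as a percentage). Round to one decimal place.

21.8%

Weight each group's respondent value by its population share:
  high school: 0.42 × 9.6 = 4.032
  some college: 0.17 × 30.9 = 5.253
  associate degree: 0.16 × 37.5 = 6
  bachelor's degree: 0.25 × 26 = 6.5
Post-stratified estimate = 21.785 → 21.8%.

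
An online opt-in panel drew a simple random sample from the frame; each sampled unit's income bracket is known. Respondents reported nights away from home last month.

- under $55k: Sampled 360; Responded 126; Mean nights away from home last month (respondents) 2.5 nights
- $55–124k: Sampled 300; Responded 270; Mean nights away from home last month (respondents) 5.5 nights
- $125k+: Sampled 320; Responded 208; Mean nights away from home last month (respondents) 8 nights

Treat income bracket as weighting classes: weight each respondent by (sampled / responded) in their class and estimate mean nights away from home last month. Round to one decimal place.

Class response rates: under $55k 126/360 = 35%, $55–124k 270/300 = 90%, $125k+ 208/320 = 65%.
Weighting each respondent by the inverse class response rate inflates each class back to its sampled size, so the class weight is n_sampled:
  under $55k: 360 × 2.5 = 900
  $55–124k: 300 × 5.5 = 1650
  $125k+: 320 × 8 = 2560
Adjusted estimate = 5110 / 980 = 5.21429 → 5.2.

5.2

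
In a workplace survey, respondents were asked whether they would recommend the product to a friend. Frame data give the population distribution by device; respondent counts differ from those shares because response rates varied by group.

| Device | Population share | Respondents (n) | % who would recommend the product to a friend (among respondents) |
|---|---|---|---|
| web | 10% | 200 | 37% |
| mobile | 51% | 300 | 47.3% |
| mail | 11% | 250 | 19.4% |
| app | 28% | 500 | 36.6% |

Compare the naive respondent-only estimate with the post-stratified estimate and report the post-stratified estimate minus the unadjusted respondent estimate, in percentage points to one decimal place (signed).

+4.4 percentage points

Unadjusted (pooled respondent) estimate weights by respondent counts:
  (200/1250)×37 + (300/1250)×47.3 + (250/1250)×19.4 + (500/1250)×36.6 = 35.792%
Post-stratifying to population shares instead:
  0.1×37 + 0.51×47.3 + 0.11×19.4 + 0.28×36.6 = 40.205%
Difference = 40.205 − 35.792 = 4.413 pp.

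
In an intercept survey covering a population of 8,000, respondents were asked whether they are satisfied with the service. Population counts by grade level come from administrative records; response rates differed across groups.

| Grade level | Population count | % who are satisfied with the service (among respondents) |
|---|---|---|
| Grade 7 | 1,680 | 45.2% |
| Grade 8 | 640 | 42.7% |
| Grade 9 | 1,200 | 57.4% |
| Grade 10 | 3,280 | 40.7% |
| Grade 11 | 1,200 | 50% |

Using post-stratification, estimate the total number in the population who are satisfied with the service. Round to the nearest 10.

3,660

Apply each group's respondent rate to its population count:
  Grade 7: 1,680 × 45.2% = 759.36
  Grade 8: 640 × 42.7% = 273.28
  Grade 9: 1,200 × 57.4% = 688.8
  Grade 10: 3,280 × 40.7% = 1334.96
  Grade 11: 1,200 × 50% = 600
Estimated total = 3656.4 → 3,660.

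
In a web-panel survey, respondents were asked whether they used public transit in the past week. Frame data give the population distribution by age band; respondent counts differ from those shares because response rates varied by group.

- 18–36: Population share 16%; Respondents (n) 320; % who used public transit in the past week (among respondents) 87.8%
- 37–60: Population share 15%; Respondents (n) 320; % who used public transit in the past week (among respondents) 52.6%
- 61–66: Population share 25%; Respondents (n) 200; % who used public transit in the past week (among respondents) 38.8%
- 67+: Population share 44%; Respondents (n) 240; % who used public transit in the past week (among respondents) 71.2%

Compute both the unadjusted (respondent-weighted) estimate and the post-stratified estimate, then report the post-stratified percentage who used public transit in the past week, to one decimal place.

Unadjusted (pooled respondent) estimate weights by respondent counts:
  (320/1080)×87.8 + (320/1080)×52.6 + (200/1080)×38.8 + (240/1080)×71.2 = 64.6074%
Post-stratified estimate weights by population shares:
  0.16×87.8 + 0.15×52.6 + 0.25×38.8 + 0.44×71.2 = 62.966%

63.0%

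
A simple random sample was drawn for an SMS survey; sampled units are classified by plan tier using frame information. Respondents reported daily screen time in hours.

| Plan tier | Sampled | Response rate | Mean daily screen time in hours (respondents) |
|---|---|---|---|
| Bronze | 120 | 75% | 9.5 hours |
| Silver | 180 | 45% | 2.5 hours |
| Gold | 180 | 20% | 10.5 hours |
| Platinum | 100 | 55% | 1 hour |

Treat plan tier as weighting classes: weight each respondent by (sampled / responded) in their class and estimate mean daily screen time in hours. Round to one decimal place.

6.2

Weighting each respondent by the inverse class response rate inflates each class back to its sampled size, so the class weight is n_sampled:
  Bronze: 120 × 9.5 = 1140
  Silver: 180 × 2.5 = 450
  Gold: 180 × 10.5 = 1890
  Platinum: 100 × 1 = 100
Adjusted estimate = 3580 / 580 = 6.17241 → 6.2.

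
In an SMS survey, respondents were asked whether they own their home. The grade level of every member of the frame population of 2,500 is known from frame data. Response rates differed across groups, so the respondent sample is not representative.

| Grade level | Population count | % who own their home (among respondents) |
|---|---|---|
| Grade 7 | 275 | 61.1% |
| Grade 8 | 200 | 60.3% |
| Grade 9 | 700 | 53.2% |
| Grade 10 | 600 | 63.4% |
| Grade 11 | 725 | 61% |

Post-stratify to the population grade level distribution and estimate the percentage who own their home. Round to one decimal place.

59.3%

Weight each group's respondent value by its population share:
  Grade 7: (275/2,500) × 61.1 = 6.721
  Grade 8: (200/2,500) × 60.3 = 4.824
  Grade 9: (700/2,500) × 53.2 = 14.896
  Grade 10: (600/2,500) × 63.4 = 15.216
  Grade 11: (725/2,500) × 61 = 17.69
Post-stratified estimate = 59.347 → 59.3%.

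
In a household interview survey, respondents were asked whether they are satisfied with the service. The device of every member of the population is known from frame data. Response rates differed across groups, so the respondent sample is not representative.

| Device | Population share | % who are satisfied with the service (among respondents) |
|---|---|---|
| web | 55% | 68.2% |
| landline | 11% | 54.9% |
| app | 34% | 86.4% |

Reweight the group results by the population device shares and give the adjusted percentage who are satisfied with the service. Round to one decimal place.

72.9%

Weight each group's respondent value by its population share:
  web: 0.55 × 68.2 = 37.51
  landline: 0.11 × 54.9 = 6.039
  app: 0.34 × 86.4 = 29.376
Post-stratified estimate = 72.925 → 72.9%.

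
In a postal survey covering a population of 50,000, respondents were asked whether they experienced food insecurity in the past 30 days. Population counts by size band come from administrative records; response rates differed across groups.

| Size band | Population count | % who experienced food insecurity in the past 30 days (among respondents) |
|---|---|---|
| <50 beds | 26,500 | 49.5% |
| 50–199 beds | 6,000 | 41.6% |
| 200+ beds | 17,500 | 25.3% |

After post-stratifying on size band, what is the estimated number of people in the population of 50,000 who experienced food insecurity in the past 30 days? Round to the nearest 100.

Estimated count per cell = population count × respondent percentage:
  <50 beds: 26,500 × 49.5% = 13117.5
  50–199 beds: 6,000 × 41.6% = 2496
  200+ beds: 17,500 × 25.3% = 4427.5
Estimated total = 20,041 → 20,000.

20,000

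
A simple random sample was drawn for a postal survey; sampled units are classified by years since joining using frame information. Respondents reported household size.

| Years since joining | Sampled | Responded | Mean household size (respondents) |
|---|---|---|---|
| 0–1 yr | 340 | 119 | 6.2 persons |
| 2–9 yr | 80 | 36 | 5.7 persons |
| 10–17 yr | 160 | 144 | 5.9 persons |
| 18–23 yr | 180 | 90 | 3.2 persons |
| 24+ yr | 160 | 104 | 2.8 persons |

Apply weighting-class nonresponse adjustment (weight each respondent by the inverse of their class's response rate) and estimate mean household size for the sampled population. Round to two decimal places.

4.93

Class response rates: 0–1 yr 119/340 = 35%, 2–9 yr 36/80 = 45%, 10–17 yr 144/160 = 90%, 18–23 yr 90/180 = 50%, 24+ yr 104/160 = 65%.
Weighting each respondent by the inverse class response rate inflates each class back to its sampled size, so the class weight is n_sampled:
  0–1 yr: 340 × 6.2 = 2108
  2–9 yr: 80 × 5.7 = 456
  10–17 yr: 160 × 5.9 = 944
  18–23 yr: 180 × 3.2 = 576
  24+ yr: 160 × 2.8 = 448
Adjusted estimate = 4532 / 920 = 4.92609 → 4.93.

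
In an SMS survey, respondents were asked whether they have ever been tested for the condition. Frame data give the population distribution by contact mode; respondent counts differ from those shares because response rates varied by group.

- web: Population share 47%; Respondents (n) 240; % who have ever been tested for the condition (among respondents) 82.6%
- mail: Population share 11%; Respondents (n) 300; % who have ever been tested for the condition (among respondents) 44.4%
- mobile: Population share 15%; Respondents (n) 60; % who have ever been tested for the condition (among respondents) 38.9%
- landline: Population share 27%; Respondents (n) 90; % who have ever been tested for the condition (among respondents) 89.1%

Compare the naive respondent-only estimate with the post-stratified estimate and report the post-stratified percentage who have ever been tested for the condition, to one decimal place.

73.6%

Naive respondent-only estimate (weights = respondent counts):
  (240/690)×82.6 + (300/690)×44.4 + (60/690)×38.9 + (90/690)×89.1 = 63.0391%
Post-stratifying to population shares instead:
  0.47×82.6 + 0.11×44.4 + 0.15×38.9 + 0.27×89.1 = 73.598%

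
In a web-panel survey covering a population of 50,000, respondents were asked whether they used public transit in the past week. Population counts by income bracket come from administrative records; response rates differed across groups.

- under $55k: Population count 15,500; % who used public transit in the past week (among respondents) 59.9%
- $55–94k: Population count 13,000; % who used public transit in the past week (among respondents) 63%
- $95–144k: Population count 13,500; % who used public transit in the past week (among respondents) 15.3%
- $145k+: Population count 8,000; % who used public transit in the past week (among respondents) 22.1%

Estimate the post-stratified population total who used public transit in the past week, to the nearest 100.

21,300

Each cell contributes its population count × the respondent rate:
  under $55k: 15,500 × 59.9% = 9284.5
  $55–94k: 13,000 × 63% = 8190
  $95–144k: 13,500 × 15.3% = 2065.5
  $145k+: 8,000 × 22.1% = 1768
Estimated total = 21,308 → 21,300.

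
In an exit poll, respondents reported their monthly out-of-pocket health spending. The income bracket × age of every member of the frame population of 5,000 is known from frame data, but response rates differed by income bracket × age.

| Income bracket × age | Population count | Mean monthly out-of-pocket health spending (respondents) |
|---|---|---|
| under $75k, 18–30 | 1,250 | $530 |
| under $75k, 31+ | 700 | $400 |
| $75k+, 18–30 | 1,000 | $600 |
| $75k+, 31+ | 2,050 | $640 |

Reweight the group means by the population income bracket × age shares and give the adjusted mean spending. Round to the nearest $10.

$570

Post-stratification weights by population share, not respondent share:
  under $75k, 18–30: (1,250/5,000) × 530 = 132.5
  under $75k, 31+: (700/5,000) × 400 = 56
  $75k+, 18–30: (1,000/5,000) × 600 = 120
  $75k+, 31+: (2,050/5,000) × 640 = 262.4
Post-stratified estimate = 570.9 → $570.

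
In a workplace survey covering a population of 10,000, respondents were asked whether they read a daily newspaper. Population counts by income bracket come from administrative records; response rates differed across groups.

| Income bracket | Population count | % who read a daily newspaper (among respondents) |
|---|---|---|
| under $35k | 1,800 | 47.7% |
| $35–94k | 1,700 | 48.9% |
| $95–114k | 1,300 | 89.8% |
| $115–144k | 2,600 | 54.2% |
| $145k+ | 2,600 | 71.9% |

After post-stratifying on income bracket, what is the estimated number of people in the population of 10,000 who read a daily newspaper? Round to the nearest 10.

Estimated count per cell = population count × respondent percentage:
  under $35k: 1,800 × 47.7% = 858.6
  $35–94k: 1,700 × 48.9% = 831.3
  $95–114k: 1,300 × 89.8% = 1167.4
  $115–144k: 2,600 × 54.2% = 1409.2
  $145k+: 2,600 × 71.9% = 1869.4
Estimated total = 6135.9 → 6,140.

6,140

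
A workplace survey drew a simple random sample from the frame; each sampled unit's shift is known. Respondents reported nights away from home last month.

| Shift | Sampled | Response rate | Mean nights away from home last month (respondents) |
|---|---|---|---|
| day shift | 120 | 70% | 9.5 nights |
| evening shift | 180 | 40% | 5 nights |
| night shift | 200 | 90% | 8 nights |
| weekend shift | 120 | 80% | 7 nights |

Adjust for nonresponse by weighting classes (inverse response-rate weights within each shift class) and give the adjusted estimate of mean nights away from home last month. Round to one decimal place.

7.2

Inverse-response-rate weighting restores each class to its sampled count, so class totals weight by n_sampled:
  day shift: 120 × 9.5 = 1140
  evening shift: 180 × 5 = 900
  night shift: 200 × 8 = 1600
  weekend shift: 120 × 7 = 840
Adjusted estimate = 4480 / 620 = 7.22581 → 7.2.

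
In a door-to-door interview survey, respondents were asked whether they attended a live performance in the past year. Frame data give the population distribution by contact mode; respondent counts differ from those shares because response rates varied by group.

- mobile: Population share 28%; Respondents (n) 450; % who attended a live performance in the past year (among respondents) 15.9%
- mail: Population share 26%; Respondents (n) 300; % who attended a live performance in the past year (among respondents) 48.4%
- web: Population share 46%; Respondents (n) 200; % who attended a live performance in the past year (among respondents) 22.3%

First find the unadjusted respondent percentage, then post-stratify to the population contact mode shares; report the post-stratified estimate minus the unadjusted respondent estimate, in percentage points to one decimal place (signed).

Without adjustment, the pooled respondent share is:
  (450/950)×15.9 + (300/950)×48.4 + (200/950)×22.3 = 27.5105%
Post-stratifying to population shares instead:
  0.28×15.9 + 0.26×48.4 + 0.46×22.3 = 27.294%
Difference = 27.294 − 27.5105 = -0.2165 pp.

-0.2 percentage points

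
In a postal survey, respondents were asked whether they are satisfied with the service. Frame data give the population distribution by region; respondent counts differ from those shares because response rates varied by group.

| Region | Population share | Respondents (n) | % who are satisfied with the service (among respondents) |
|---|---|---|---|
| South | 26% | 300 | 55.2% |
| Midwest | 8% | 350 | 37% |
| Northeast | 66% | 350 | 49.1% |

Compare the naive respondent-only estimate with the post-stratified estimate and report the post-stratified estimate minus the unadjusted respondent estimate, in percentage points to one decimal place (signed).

+3.0 percentage points

Naive respondent-only estimate (weights = respondent counts):
  (300/1000)×55.2 + (350/1000)×37 + (350/1000)×49.1 = 46.695%
Post-stratified estimate weights by population shares:
  0.26×55.2 + 0.08×37 + 0.66×49.1 = 49.718%
Difference = 49.718 − 46.695 = 3.023 pp.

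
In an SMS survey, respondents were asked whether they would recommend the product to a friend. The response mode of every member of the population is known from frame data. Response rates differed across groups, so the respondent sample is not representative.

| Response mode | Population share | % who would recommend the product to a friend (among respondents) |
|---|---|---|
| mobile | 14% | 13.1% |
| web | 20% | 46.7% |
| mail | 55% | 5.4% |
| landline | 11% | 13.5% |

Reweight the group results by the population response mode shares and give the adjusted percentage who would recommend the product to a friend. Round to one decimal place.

Reweight to the known response mode distribution:
  mobile: 0.14 × 13.1 = 1.834
  web: 0.2 × 46.7 = 9.34
  mail: 0.55 × 5.4 = 2.97
  landline: 0.11 × 13.5 = 1.485
Post-stratified estimate = 15.629 → 15.6%.

15.6%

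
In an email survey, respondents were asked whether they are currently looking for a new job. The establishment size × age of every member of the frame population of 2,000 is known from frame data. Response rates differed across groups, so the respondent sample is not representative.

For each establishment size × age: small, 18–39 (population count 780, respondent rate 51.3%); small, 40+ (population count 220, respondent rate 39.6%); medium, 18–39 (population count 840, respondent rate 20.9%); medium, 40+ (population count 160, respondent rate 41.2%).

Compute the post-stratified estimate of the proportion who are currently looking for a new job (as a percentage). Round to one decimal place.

Each cell contributes population-share × respondent value:
  small, 18–39: (780/2,000) × 51.3 = 20.007
  small, 40+: (220/2,000) × 39.6 = 4.356
  medium, 18–39: (840/2,000) × 20.9 = 8.778
  medium, 40+: (160/2,000) × 41.2 = 3.296
Post-stratified estimate = 36.437 → 36.4%.

36.4%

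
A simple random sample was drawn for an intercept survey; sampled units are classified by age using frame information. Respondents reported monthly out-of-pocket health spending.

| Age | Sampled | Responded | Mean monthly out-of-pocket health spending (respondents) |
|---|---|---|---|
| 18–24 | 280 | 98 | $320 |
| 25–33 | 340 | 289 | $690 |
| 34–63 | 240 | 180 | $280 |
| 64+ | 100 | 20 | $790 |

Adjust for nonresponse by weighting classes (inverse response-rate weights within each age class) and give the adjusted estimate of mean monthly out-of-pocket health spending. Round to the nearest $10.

$490

Response rates by class: 18–24 98/280 = 35%, 25–33 289/340 = 85%, 34–63 180/240 = 75%, 64+ 20/100 = 20%.
Each respondent's weight = sampled/responded in their class; summing within a class gives n_sampled, so:
  18–24: 280 × 320 = 89,600
  25–33: 340 × 690 = 234,600
  34–63: 240 × 280 = 67,200
  64+: 100 × 790 = 79,000
Adjusted estimate = 470,400 / 960 = 490 → $490.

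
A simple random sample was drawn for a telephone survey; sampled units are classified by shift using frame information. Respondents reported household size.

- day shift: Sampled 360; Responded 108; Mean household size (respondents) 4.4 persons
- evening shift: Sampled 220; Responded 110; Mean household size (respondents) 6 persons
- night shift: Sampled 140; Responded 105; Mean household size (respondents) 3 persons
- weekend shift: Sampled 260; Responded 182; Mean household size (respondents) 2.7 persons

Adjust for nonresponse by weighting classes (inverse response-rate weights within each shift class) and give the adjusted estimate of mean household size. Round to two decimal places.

Class response rates: day shift 108/360 = 30%, evening shift 110/220 = 50%, night shift 105/140 = 75%, weekend shift 182/260 = 70%.
With weight = n_sampled/n_responded per class, the weighted class total is n_sampled:
  day shift: 360 × 4.4 = 1584
  evening shift: 220 × 6 = 1320
  night shift: 140 × 3 = 420
  weekend shift: 260 × 2.7 = 702
Adjusted estimate = 4026 / 980 = 4.10816 → 4.11.

4.11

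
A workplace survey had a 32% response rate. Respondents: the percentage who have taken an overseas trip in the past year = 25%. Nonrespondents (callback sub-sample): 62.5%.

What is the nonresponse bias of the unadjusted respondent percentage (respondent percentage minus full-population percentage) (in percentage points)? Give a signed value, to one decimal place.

Nonresponse fraction = 1 − 0.32 = 0.68.
Bias = (nonresponse fraction) × (respondent percentage − nonrespondent percentage)
     = 0.68 × (25 − 62.5) = 0.68 × -37.5 = -25.5.

-25.5 percentage points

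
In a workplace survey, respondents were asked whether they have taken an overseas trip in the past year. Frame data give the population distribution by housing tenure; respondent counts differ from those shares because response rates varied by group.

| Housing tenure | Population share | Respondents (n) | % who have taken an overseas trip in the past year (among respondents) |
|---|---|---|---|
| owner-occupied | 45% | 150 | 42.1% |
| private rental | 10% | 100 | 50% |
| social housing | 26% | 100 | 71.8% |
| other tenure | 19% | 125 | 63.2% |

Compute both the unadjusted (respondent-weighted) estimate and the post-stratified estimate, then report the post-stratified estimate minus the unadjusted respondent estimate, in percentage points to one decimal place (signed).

Naive respondent-only estimate (weights = respondent counts):
  (150/475)×42.1 + (100/475)×50 + (100/475)×71.8 + (125/475)×63.2 = 55.5684%
Reweighting by population housing tenure shares:
  0.45×42.1 + 0.1×50 + 0.26×71.8 + 0.19×63.2 = 54.621%
Difference = 54.621 − 55.5684 = -0.9474 pp.

-0.9 percentage points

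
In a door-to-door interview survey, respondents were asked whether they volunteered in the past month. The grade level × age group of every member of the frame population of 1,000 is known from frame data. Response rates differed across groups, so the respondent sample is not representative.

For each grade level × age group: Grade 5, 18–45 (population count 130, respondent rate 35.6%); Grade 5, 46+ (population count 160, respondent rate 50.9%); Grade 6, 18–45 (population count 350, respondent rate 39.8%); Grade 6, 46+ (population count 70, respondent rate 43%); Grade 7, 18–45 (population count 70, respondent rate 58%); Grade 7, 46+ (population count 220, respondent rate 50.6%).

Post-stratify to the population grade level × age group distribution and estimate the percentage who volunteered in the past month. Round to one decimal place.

Weight each group's respondent value by its population share:
  Grade 5, 18–45: (130/1,000) × 35.6 = 4.628
  Grade 5, 46+: (160/1,000) × 50.9 = 8.144
  Grade 6, 18–45: (350/1,000) × 39.8 = 13.93
  Grade 6, 46+: (70/1,000) × 43 = 3.01
  Grade 7, 18–45: (70/1,000) × 58 = 4.06
  Grade 7, 46+: (220/1,000) × 50.6 = 11.132
Post-stratified estimate = 44.904 → 44.9%.

44.9%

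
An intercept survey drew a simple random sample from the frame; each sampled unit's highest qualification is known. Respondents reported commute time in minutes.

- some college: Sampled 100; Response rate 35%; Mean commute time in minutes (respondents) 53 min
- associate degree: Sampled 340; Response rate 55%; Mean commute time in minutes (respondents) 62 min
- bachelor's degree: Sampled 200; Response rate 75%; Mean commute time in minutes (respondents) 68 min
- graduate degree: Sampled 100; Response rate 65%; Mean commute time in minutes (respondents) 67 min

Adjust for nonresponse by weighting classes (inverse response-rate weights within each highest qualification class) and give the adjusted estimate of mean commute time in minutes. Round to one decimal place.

63.1

With weight = n_sampled/n_responded per class, the weighted class total is n_sampled:
  some college: 100 × 53 = 5300
  associate degree: 340 × 62 = 21,080
  bachelor's degree: 200 × 68 = 13,600
  graduate degree: 100 × 67 = 6700
Adjusted estimate = 46,680 / 740 = 63.0811 → 63.1.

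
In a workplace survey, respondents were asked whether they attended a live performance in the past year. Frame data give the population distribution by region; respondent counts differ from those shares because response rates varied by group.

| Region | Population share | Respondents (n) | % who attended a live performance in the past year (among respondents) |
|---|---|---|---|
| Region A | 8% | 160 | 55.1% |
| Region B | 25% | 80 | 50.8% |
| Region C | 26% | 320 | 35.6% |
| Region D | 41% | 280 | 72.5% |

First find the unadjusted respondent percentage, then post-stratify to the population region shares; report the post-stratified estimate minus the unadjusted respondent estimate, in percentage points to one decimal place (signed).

+3.0 percentage points

Without adjustment, the pooled respondent share is:
  (160/840)×55.1 + (80/840)×50.8 + (320/840)×35.6 + (280/840)×72.5 = 53.0619%
Reweighting by population region shares:
  0.08×55.1 + 0.25×50.8 + 0.26×35.6 + 0.41×72.5 = 56.089%
Difference = 56.089 − 53.0619 = 3.0271 pp.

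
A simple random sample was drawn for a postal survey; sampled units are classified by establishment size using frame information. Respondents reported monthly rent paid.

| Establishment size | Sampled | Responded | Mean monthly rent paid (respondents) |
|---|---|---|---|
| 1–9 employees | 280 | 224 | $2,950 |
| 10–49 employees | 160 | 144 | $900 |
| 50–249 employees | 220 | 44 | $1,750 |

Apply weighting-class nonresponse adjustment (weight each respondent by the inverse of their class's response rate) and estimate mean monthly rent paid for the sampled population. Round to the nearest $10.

Response rates by class: 1–9 employees 224/280 = 80%, 10–49 employees 144/160 = 90%, 50–249 employees 44/220 = 20%.
Weighting each respondent by the inverse class response rate inflates each class back to its sampled size, so the class weight is n_sampled:
  1–9 employees: 280 × 2950 = 826,000
  10–49 employees: 160 × 900 = 144,000
  50–249 employees: 220 × 1750 = 385,000
Adjusted estimate = 1,355,000 / 660 = 2053.03 → $2,050.

$2,050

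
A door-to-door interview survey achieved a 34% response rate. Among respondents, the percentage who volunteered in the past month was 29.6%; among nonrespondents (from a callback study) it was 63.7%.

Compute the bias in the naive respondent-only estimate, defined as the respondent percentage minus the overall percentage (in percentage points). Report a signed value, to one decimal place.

-22.5 percentage points

Nonresponse fraction = 1 − 0.34 = 0.66.
Bias = (nonresponse fraction) × (respondent percentage − nonrespondent percentage)
     = 0.66 × (29.6 − 63.7) = 0.66 × -34.1 = -22.506.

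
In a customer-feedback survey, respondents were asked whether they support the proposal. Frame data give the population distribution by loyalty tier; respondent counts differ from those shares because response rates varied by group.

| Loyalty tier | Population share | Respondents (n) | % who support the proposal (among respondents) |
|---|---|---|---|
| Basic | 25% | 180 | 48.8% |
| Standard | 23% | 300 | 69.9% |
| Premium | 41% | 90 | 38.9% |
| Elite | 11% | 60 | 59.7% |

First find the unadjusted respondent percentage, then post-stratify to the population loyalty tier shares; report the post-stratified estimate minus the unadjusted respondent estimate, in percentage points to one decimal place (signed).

Without adjustment, the pooled respondent share is:
  (180/630)×48.8 + (300/630)×69.9 + (90/630)×38.9 + (60/630)×59.7 = 58.4714%
Post-stratified estimate weights by population shares:
  0.25×48.8 + 0.23×69.9 + 0.41×38.9 + 0.11×59.7 = 50.793%
Difference = 50.793 − 58.4714 = -7.6784 pp.

-7.7 percentage points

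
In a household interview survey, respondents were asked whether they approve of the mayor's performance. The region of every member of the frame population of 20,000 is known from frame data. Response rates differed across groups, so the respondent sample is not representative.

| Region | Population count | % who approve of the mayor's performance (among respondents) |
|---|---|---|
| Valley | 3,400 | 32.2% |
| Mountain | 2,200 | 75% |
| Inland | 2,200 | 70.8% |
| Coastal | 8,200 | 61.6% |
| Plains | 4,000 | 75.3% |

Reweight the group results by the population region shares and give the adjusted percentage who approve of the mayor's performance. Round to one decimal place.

61.8%

Weight each group's respondent value by its population share:
  Valley: (3,400/20,000) × 32.2 = 5.474
  Mountain: (2,200/20,000) × 75 = 8.25
  Inland: (2,200/20,000) × 70.8 = 7.788
  Coastal: (8,200/20,000) × 61.6 = 25.256
  Plains: (4,000/20,000) × 75.3 = 15.06
Post-stratified estimate = 61.828 → 61.8%.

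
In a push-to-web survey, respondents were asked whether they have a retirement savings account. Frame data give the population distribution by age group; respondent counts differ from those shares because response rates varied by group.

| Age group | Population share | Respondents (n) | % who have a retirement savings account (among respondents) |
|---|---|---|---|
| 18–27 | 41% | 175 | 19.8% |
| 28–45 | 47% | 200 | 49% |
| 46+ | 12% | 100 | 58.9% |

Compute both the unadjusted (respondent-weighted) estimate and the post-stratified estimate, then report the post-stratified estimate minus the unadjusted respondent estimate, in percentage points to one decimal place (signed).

-2.1 percentage points

Without adjustment, the pooled respondent share is:
  (175/475)×19.8 + (200/475)×49 + (100/475)×58.9 = 40.3263%
Post-stratified estimate weights by population shares:
  0.41×19.8 + 0.47×49 + 0.12×58.9 = 38.216%
Difference = 38.216 − 40.3263 = -2.1103 pp.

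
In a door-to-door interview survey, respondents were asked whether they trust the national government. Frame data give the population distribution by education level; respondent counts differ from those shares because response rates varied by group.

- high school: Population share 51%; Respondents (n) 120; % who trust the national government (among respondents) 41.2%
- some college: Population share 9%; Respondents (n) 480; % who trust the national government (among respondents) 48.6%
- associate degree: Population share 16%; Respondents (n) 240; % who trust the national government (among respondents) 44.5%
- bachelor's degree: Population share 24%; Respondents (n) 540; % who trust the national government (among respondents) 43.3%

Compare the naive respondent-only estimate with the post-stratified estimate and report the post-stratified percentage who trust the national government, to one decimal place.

Naive respondent-only estimate (weights = respondent counts):
  (120/1380)×41.2 + (480/1380)×48.6 + (240/1380)×44.5 + (540/1380)×43.3 = 45.1696%
Post-stratifying to population shares instead:
  0.51×41.2 + 0.09×48.6 + 0.16×44.5 + 0.24×43.3 = 42.898%

42.9%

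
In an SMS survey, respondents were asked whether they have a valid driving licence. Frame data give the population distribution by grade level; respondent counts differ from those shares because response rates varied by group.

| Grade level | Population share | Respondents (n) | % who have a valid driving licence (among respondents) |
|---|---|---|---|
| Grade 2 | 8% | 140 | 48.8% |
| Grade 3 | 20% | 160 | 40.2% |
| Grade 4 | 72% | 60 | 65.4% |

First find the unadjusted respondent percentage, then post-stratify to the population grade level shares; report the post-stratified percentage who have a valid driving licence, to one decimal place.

59.0%

Naive respondent-only estimate (weights = respondent counts):
  (140/360)×48.8 + (160/360)×40.2 + (60/360)×65.4 = 47.7444%
Post-stratifying to population shares instead:
  0.08×48.8 + 0.2×40.2 + 0.72×65.4 = 59.032%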